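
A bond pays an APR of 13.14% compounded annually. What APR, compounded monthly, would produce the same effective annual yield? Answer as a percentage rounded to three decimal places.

Compounded annually, EAR = nominal = 0.131400.
Solve (1 + r/12)^12 = 1.131400: r/12 = 1.131400^(1/12) − 1 = 0.010341, so r = 0.124093 = 12.409%.

12.409%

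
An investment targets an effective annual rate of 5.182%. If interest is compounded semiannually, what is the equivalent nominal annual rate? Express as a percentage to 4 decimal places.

(1 + r/2)^2 − 1 = 0.05182, so 1 + r/2 = 1.05182^(1/2).
r/2 = 0.025583, so r = 0.051166 = 5.1166%.

5.1166%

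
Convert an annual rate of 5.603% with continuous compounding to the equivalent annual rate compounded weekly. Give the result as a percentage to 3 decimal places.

5.606%

EAR under continuous compounding: e^0.05603 − 1 = 0.057629.
Solve (1 + r/52)^52 = 1.057629: r/52 = 1.057629^(1/52) − 1 = 0.001078, so r = 0.056060 = 5.606%.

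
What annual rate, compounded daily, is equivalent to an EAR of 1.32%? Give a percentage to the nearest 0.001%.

(1 + r/365)^365 − 1 = 0.0132, so 1 + r/365 = 1.0132^(1/365).
r/365 = 0.000036, so r = 0.013114 = 1.311%.

1.311%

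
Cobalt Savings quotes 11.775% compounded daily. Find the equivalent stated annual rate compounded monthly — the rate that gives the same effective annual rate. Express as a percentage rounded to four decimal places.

EAR = (1 + 0.11775/365)^365 − 1 = 0.124941.
Solve (1 + r/12)^12 = 1.124941: r/12 = 1.124941^(1/12) − 1 = 0.009859, so r = 0.118310 = 11.8310%.

11.8310%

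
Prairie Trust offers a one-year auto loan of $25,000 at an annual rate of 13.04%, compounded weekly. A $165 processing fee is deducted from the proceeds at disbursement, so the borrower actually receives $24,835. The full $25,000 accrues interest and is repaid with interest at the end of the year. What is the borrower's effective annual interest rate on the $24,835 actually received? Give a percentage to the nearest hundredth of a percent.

Amount owed after one year: 25,000 × (1 + 0.1304/52)^52 = 25,000 × 1.139098 = $28,477.45.
Effective rate on net proceeds: 28,477.45 / 24,835 − 1 = 0.146666 = 14.67%.

14.67%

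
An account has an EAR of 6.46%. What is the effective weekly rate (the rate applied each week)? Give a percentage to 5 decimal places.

0.12046%

The per-week rate i satisfies (1 + i)^52 = 1 + 0.0646.
i = 1.0646^(1/52) − 1 = 0.0012046 = 0.12046%.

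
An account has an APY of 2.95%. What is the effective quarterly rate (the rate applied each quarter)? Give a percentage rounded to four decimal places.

The per-quarter rate i satisfies (1 + i)^4 = 1 + 0.0295.
i = 1.0295^(1/4) − 1 = 0.0072948 = 0.7295%.

0.7295%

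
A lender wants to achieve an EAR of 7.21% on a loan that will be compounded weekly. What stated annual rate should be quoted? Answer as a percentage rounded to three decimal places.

6.967%

(1 + r/52)^52 − 1 = 0.0721, so 1 + r/52 = 1.0721^(1/52).
r/52 = 0.001340, so r = 0.069666 = 6.967%.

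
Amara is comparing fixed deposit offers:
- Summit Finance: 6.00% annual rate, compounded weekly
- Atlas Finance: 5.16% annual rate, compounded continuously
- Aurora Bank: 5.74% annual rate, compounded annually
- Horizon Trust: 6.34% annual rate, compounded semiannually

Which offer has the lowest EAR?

Summit Finance: (1 + 0.0600/52)^52 − 1 = 6.180%
Atlas Finance: e^0.0516 − 1 = 5.295%
Aurora Bank: compounded annually, EAR = 5.740%
Horizon Trust: (1 + 0.0634/2)^2 − 1 = 6.440%
The lowest effective annual rate is Atlas Finance at 5.295%.

Atlas Finance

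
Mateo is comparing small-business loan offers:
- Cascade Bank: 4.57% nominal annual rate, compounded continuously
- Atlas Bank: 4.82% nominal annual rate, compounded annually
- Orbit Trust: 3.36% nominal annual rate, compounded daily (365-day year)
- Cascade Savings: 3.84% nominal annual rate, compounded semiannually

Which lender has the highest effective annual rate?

Cascade Bank: e^0.0457 − 1 = 4.676%
Atlas Bank: compounded annually, EAR = 4.820%
Orbit Trust: (1 + 0.0336/365)^365 − 1 = 3.417%
Cascade Savings: (1 + 0.0384/2)^2 − 1 = 3.877%
The highest effective annual rate is Atlas Bank at 4.820%.

Atlas Bank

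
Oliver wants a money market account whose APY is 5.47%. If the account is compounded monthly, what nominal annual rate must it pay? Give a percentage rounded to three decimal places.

(1 + r/12)^12 − 1 = 0.0547, so 1 + r/12 = 1.0547^(1/12).
r/12 = 0.004448, so r = 0.053375 = 5.337%.

5.337%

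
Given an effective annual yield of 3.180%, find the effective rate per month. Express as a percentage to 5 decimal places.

The per-month rate i satisfies (1 + i)^12 = 1 + 0.03180.
i = 1.03180^(1/12) − 1 = 0.0026121 = 0.26121%.

0.26121%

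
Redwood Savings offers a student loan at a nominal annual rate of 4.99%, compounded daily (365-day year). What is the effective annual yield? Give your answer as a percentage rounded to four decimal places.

EAR = (1 + 0.0499/365)^365 − 1.
= 1.051162 − 1 = 5.1162%.

5.1162%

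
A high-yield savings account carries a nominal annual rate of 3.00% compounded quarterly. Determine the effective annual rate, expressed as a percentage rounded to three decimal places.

EAR = (1 + 0.0300/4)^4 − 1.
= (1 + 0.007500)^4 − 1 = 1.030339 − 1 = 3.034%.

3.034%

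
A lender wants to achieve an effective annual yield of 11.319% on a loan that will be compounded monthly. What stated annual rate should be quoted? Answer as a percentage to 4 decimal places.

10.7710%

(1 + r/12)^12 − 1 = 0.11319, so 1 + r/12 = 1.11319^(1/12).
r/12 = 0.008976, so r = 0.107710 = 10.7710%.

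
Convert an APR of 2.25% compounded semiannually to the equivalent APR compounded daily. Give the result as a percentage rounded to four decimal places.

2.2375%

EAR = (1 + 0.0225/2)^2 − 1 = 0.022627.
Solve (1 + r/365)^365 = 1.022627: r/365 = 1.022627^(1/365) − 1 = 0.000061, so r = 0.022375 = 2.2375%.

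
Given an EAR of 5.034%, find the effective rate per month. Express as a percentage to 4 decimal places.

0.4101%

The per-month rate i satisfies (1 + i)^12 = 1 + 0.05034.
i = 1.05034^(1/12) − 1 = 0.0041012 = 0.4101%.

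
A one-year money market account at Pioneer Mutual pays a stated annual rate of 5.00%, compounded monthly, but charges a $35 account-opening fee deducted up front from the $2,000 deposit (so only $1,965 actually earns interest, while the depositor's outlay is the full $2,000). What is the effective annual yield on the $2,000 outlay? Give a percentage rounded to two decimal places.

3.28%

Value after one year: 1,965 × (1 + 0.0500/12)^12 = 1,965 × 1.051162 = $2,065.53.
Effective yield on the $2,000 outlay: 2,065.53 / 2,000 − 1 = 0.032767 = 3.28%.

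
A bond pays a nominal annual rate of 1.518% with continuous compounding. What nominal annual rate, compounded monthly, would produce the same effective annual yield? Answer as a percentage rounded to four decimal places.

EAR under continuous compounding: e^0.01518 − 1 = 0.015296.
Solve (1 + r/12)^12 = 1.015296: r/12 = 1.015296^(1/12) − 1 = 0.001266, so r = 0.015190 = 1.5190%.

1.5190%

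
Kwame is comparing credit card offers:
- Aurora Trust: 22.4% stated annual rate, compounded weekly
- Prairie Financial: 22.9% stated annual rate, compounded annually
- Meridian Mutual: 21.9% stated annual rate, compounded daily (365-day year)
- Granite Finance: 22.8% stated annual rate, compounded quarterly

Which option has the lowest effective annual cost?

Prairie Financial

Aurora Trust: (1 + 0.224/52)^52 − 1 = 25.047%
Prairie Financial: compounded annually, EAR = 22.900%
Meridian Mutual: (1 + 0.219/365)^365 − 1 = 24.475%
Granite Finance: (1 + 0.228/4)^4 − 1 = 24.825%
The lowest effective annual rate is Prairie Financial at 22.900%.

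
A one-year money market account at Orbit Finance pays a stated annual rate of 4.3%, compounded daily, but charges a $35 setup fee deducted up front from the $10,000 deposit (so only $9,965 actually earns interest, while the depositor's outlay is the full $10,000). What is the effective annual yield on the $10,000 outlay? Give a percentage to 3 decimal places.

Value after one year: 9,965 × (1 + 0.043/365)^365 = 9,965 × 1.043935 = $10,402.81.
Effective yield on the $10,000 outlay: 10,402.81 / 10,000 − 1 = 0.040281 = 4.028%.

4.028%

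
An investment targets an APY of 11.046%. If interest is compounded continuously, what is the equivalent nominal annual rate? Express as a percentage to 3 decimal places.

10.477%

Continuous: nominal r satisfies e^r − 1 = 0.11046.
r = ln(1 + 0.11046) = ln(1.11046) = 0.104774 = 10.477%.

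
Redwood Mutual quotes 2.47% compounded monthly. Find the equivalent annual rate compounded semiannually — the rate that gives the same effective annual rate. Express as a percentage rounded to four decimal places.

EAR = (1 + 0.0247/12)^12 − 1 = 0.024982.
Solve (1 + r/2)^2 = 1.024982: r/2 = 1.024982^(1/2) − 1 = 0.012414, so r = 0.024827 = 2.4827%.

2.4827%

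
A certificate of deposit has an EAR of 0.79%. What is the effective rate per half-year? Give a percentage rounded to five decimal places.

0.39422%

The per-half-year rate i satisfies (1 + i)^2 = 1 + 0.0079.
i = 1.0079^(1/2) − 1 = 0.0039422 = 0.39422%.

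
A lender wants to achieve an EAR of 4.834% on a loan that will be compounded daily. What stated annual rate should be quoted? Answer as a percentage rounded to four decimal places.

(1 + r/365)^365 − 1 = 0.04834, so 1 + r/365 = 1.04834^(1/365).
r/365 = 0.000129, so r = 0.047211 = 4.7211%.

4.7211%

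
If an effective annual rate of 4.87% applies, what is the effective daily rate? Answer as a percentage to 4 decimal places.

0.0130%

The per-day rate i satisfies (1 + i)^365 = 1 + 0.0487.
i = 1.0487^(1/365) − 1 = 0.0001303 = 0.0130%.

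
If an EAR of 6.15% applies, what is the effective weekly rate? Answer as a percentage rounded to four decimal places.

The per-week rate i satisfies (1 + i)^52 = 1 + 0.0615.
i = 1.0615^(1/52) − 1 = 0.0011484 = 0.1148%.

0.1148%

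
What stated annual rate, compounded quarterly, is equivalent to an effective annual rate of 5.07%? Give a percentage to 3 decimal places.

(1 + r/4)^4 − 1 = 0.0507, so 1 + r/4 = 1.0507^(1/4).
r/4 = 0.012441, so r = 0.049764 = 4.976%.

4.976%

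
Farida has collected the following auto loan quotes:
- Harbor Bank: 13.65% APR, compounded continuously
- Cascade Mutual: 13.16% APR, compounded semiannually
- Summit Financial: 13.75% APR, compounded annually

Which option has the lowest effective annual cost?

Harbor Bank: e^0.1365 − 1 = 14.625%
Cascade Mutual: (1 + 0.1316/2)^2 − 1 = 13.593%
Summit Financial: compounded annually, EAR = 13.750%
The lowest effective annual rate is Cascade Mutual at 13.593%.

Cascade Mutual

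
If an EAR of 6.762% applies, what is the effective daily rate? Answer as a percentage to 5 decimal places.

0.01793%

The per-day rate i satisfies (1 + i)^365 = 1 + 0.06762.
i = 1.06762^(1/365) − 1 = 0.0001793 = 0.01793%.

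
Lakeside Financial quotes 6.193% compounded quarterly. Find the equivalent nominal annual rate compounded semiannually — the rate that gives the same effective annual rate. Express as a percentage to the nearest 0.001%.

EAR = (1 + 0.06193/4)^4 − 1 = 0.063383.
Solve (1 + r/2)^2 = 1.063383: r/2 = 1.063383^(1/2) − 1 = 0.031205, so r = 0.062409 = 6.241%.

6.241%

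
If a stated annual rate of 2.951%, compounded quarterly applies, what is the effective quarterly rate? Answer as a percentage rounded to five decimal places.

0.73775%

With a nominal annual rate compounded quarterly, the periodic rate is the nominal rate divided by 4.
i = 0.02951 / 4 = 0.0073775 = 0.73775%.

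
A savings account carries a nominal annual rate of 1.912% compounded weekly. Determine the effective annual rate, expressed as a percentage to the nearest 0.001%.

EAR = (1 + 0.01912/52)^52 − 1.
= (1 + 0.000368)^52 − 1 = 1.019300 − 1 = 1.930%.

1.930%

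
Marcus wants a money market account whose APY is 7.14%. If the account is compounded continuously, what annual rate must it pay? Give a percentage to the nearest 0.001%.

Continuous: nominal r satisfies e^r − 1 = 0.0714.
r = ln(1 + 0.0714) = ln(1.0714) = 0.068966 = 6.897%.

6.897%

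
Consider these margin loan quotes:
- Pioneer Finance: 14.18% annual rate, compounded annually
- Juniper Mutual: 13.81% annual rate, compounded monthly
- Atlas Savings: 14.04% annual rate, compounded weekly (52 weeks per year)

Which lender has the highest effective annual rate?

Pioneer Finance: compounded annually, EAR = 14.180%
Juniper Mutual: (1 + 0.1381/12)^12 − 1 = 14.719%
Atlas Savings: (1 + 0.1404/52)^52 − 1 = 15.052%
The highest effective annual rate is Atlas Savings at 15.052%.

Atlas Savings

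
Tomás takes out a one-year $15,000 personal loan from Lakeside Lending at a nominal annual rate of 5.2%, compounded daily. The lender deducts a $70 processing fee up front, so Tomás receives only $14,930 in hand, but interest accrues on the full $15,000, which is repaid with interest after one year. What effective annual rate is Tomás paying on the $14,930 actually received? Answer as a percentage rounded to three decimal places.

5.831%

Amount owed after one year: 15,000 × (1 + 0.052/365)^365 = 15,000 × 1.053372 = $15,800.58.
Effective rate on net proceeds: 15,800.58 / 14,930 − 1 = 0.058311 = 5.831%.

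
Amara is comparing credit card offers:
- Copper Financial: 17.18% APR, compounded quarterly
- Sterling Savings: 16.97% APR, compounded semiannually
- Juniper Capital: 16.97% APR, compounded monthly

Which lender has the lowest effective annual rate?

Copper Financial: (1 + 0.1718/4)^4 − 1 = 18.319%
Sterling Savings: (1 + 0.1697/2)^2 − 1 = 17.690%
Juniper Capital: (1 + 0.1697/12)^12 − 1 = 18.354%
The lowest effective annual rate is Sterling Savings at 17.690%.

Sterling Savings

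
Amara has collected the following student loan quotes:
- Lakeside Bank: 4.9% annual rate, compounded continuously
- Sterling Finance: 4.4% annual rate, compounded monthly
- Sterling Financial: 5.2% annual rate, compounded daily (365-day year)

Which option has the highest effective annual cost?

Lakeside Bank: e^0.049 − 1 = 5.022%
Sterling Finance: (1 + 0.044/12)^12 − 1 = 4.490%
Sterling Financial: (1 + 0.052/365)^365 − 1 = 5.337%
The highest effective annual rate is Sterling Financial at 5.337%.

Sterling Financial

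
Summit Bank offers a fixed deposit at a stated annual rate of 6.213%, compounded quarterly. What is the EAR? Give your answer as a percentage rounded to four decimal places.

6.3593%

EAR = (1 + 0.06213/4)^4 − 1.
= (1 + 0.015532)^4 − 1 = 1.063593 − 1 = 6.3593%.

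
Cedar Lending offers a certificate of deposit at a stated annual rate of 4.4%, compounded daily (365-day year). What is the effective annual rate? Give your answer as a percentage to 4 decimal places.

4.4980%

EAR = (1 + 0.044/365)^365 − 1.
= 1.044980 − 1 = 4.4980%.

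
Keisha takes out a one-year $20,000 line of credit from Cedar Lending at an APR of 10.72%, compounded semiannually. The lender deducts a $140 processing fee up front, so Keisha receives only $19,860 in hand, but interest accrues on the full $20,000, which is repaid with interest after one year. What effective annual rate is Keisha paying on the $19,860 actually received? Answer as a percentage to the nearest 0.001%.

11.790%

Amount owed after one year: 20,000 × (1 + 0.1072/2)^2 = 20,000 × 1.110073 = $22,201.46.
Effective rate on net proceeds: 22,201.46 / 19,860 − 1 = 0.117898 = 11.790%.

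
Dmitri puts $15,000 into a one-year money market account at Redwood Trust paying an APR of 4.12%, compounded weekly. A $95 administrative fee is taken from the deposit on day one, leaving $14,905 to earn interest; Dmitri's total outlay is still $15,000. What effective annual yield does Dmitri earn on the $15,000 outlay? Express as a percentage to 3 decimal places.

Value after one year: 14,905 × (1 + 0.0412/52)^52 = 14,905 × 1.042043 = $15,531.66.
Effective yield on the $15,000 outlay: 15,531.66 / 15,000 − 1 = 0.035444 = 3.544%.

3.544%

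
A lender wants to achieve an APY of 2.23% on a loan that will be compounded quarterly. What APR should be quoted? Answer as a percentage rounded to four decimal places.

(1 + r/4)^4 − 1 = 0.0223, so 1 + r/4 = 1.0223^(1/4).
r/4 = 0.005529, so r = 0.022116 = 2.2116%.

2.2116%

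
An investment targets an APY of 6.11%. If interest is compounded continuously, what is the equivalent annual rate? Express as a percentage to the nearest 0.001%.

5.931%

Continuous: nominal r satisfies e^r − 1 = 0.0611.
r = ln(1 + 0.0611) = ln(1.0611) = 0.059306 = 5.931%.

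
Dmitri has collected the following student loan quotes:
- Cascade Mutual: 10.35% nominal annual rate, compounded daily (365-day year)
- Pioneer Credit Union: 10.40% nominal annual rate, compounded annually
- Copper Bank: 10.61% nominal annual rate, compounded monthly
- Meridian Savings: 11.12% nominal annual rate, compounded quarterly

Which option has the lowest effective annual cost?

Pioneer Credit Union

Cascade Mutual: (1 + 0.1035/365)^365 − 1 = 10.903%
Pioneer Credit Union: compounded annually, EAR = 10.400%
Copper Bank: (1 + 0.1061/12)^12 − 1 = 11.141%
Meridian Savings: (1 + 0.1112/4)^4 − 1 = 11.592%
The lowest effective annual rate is Pioneer Credit Union at 10.400%.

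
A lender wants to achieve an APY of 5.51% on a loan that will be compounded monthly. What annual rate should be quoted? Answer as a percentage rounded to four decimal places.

(1 + r/12)^12 − 1 = 0.0551, so 1 + r/12 = 1.0551^(1/12).
r/12 = 0.004480, so r = 0.053756 = 5.3756%.

5.3756%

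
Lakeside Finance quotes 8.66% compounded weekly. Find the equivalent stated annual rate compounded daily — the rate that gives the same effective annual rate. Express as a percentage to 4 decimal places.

8.6538%

EAR = (1 + 0.0866/52)^52 − 1 = 0.090382.
Solve (1 + r/365)^365 = 1.090382: r/365 = 1.090382^(1/365) − 1 = 0.000237, so r = 0.086538 = 8.6538%.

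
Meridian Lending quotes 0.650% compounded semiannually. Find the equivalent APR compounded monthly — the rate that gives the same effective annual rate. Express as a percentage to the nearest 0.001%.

0.649%

EAR = (1 + 0.00650/2)^2 − 1 = 0.006511.
Solve (1 + r/12)^12 = 1.006511: r/12 = 1.006511^(1/12) − 1 = 0.000541, so r = 0.006491 = 0.649%.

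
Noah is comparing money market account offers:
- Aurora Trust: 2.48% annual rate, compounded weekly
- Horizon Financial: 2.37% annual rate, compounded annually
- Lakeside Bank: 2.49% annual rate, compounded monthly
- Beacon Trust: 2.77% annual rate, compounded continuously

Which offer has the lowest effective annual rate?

Aurora Trust: (1 + 0.0248/52)^52 − 1 = 2.510%
Horizon Financial: compounded annually, EAR = 2.370%
Lakeside Bank: (1 + 0.0249/12)^12 − 1 = 2.519%
Beacon Trust: e^0.0277 − 1 = 2.809%
The lowest effective annual rate is Horizon Financial at 2.370%.

Horizon Financial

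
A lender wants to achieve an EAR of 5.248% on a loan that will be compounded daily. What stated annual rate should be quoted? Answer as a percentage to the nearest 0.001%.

5.115%

(1 + r/365)^365 − 1 = 0.05248, so 1 + r/365 = 1.05248^(1/365).
r/365 = 0.000140, so r = 0.051153 = 5.115%.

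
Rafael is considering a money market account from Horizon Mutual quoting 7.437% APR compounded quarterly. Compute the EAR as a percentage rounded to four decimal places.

EAR = (1 + 0.07437/4)^4 − 1.
= (1 + 0.018593)^4 − 1 = 1.076470 − 1 = 7.6470%.

7.6470%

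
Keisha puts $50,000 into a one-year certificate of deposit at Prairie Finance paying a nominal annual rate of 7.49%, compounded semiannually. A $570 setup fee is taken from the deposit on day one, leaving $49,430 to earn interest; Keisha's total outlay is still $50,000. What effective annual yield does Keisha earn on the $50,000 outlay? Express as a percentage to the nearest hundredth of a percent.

Value after one year: 49,430 × (1 + 0.0749/2)^2 = 49,430 × 1.076303 = $53,201.63.
Effective yield on the $50,000 outlay: 53,201.63 / 50,000 − 1 = 0.064033 = 6.40%.

6.40%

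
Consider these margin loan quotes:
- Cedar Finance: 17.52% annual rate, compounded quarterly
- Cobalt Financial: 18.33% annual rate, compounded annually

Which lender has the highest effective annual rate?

Cedar Finance: (1 + 0.1752/4)^4 − 1 = 18.705%
Cobalt Financial: compounded annually, EAR = 18.330%
The highest effective annual rate is Cedar Finance at 18.705%.

Cedar Finance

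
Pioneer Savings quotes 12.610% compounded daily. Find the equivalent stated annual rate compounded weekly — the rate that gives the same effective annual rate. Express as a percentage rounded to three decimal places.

EAR = (1 + 0.12610/365)^365 − 1 = 0.134371.
Solve (1 + r/52)^52 = 1.134371: r/52 = 1.134371^(1/52) − 1 = 0.002428, so r = 0.126231 = 12.623%.

12.623%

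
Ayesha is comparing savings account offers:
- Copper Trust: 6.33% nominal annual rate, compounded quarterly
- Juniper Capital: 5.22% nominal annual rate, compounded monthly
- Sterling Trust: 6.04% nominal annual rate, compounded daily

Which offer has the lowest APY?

Juniper Capital

Copper Trust: (1 + 0.0633/4)^4 − 1 = 6.482%
Juniper Capital: (1 + 0.0522/12)^12 − 1 = 5.347%
Sterling Trust: (1 + 0.0604/365)^365 − 1 = 6.226%
The lowest effective annual rate is Juniper Capital at 5.347%.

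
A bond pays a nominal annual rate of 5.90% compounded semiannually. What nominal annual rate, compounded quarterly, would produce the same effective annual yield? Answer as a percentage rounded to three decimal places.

EAR = (1 + 0.0590/2)^2 − 1 = 0.059870.
Solve (1 + r/4)^4 = 1.059870: r/4 = 1.059870^(1/4) − 1 = 0.014643, so r = 0.058571 = 5.857%.

5.857%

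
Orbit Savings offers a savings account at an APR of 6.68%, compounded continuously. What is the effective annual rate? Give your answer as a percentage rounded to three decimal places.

With continuous compounding, EAR = e^0.0668 − 1.
e^0.0668 = 1.069082, so EAR = 0.069082 = 6.908%.

6.908%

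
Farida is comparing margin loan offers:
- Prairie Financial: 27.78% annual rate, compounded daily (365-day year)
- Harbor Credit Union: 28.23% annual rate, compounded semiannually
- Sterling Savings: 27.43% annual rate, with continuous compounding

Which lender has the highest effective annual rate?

Prairie Financial

Prairie Financial: (1 + 0.2778/365)^365 − 1 = 32.008%
Harbor Credit Union: (1 + 0.2823/2)^2 − 1 = 30.222%
Sterling Savings: e^0.2743 − 1 = 31.561%
The highest effective annual rate is Prairie Financial at 32.008%.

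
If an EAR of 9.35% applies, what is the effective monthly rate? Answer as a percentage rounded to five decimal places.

0.74764%

The per-month rate i satisfies (1 + i)^12 = 1 + 0.0935.
i = 1.0935^(1/12) − 1 = 0.0074764 = 0.74764%.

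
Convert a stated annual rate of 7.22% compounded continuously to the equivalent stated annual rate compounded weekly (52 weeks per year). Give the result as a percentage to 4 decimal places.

7.2250%

EAR under continuous compounding: e^0.0722 − 1 = 0.074870.
Solve (1 + r/52)^52 = 1.074870: r/52 = 1.074870^(1/52) − 1 = 0.001389, so r = 0.072250 = 7.2250%.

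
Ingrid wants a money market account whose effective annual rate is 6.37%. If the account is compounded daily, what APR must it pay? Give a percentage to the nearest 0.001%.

6.176%

(1 + r/365)^365 − 1 = 0.0637, so 1 + r/365 = 1.0637^(1/365).
r/365 = 0.000169, so r = 0.061759 = 6.176%.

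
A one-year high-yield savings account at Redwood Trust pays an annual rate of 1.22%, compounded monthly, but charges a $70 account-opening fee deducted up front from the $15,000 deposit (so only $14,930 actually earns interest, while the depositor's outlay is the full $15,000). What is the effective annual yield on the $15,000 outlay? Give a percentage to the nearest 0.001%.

Value after one year: 14,930 × (1 + 0.0122/12)^12 = 14,930 × 1.012268 = $15,113.17.
Effective yield on the $15,000 outlay: 15,113.17 / 15,000 − 1 = 0.007545 = 0.754%.

0.754%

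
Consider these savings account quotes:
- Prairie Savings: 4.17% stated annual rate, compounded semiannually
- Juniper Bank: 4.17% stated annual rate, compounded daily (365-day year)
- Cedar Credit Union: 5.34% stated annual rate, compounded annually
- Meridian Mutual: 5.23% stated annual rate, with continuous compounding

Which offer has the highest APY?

Prairie Savings: (1 + 0.0417/2)^2 − 1 = 4.213%
Juniper Bank: (1 + 0.0417/365)^365 − 1 = 4.258%
Cedar Credit Union: compounded annually, EAR = 5.340%
Meridian Mutual: e^0.0523 − 1 = 5.369%
The highest effective annual rate is Meridian Mutual at 5.369%.

Meridian Mutual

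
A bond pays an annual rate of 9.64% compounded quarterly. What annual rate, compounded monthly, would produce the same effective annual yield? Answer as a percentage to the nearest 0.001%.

EAR = (1 + 0.0964/4)^4 − 1 = 0.099941.
Solve (1 + r/12)^12 = 1.099941: r/12 = 1.099941^(1/12) − 1 = 0.007970, so r = 0.095636 = 9.564%.

9.564%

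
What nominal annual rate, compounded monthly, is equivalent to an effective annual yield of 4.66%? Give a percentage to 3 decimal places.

4.563%

(1 + r/12)^12 − 1 = 0.0466, so 1 + r/12 = 1.0466^(1/12).
r/12 = 0.003803, so r = 0.045633 = 4.563%.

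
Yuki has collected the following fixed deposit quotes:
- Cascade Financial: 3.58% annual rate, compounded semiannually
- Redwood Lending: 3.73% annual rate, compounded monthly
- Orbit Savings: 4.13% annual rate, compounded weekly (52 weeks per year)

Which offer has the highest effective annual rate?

Orbit Savings

Cascade Financial: (1 + 0.0358/2)^2 − 1 = 3.612%
Redwood Lending: (1 + 0.0373/12)^12 − 1 = 3.794%
Orbit Savings: (1 + 0.0413/52)^52 − 1 = 4.215%
The highest effective annual rate is Orbit Savings at 4.215%.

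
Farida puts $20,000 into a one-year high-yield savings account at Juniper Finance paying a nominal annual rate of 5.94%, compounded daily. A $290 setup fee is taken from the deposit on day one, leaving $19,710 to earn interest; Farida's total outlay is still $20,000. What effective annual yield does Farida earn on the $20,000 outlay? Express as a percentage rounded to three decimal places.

4.581%

Value after one year: 19,710 × (1 + 0.0594/365)^365 = 19,710 × 1.061195 = $20,916.14.
Effective yield on the $20,000 outlay: 20,916.14 / 20,000 − 1 = 0.045807 = 4.581%.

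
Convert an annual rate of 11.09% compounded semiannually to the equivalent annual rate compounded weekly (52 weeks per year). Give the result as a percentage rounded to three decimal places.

EAR = (1 + 0.1109/2)^2 − 1 = 0.113975.
Solve (1 + r/52)^52 = 1.113975: r/52 = 1.113975^(1/52) − 1 = 0.002078, so r = 0.108047 = 10.805%.

10.805%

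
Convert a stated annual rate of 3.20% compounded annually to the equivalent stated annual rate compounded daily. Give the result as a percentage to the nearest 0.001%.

3.150%

Compounded annually, EAR = nominal = 0.032000.
Solve (1 + r/365)^365 = 1.032000: r/365 = 1.032000^(1/365) − 1 = 0.000086, so r = 0.031500 = 3.150%.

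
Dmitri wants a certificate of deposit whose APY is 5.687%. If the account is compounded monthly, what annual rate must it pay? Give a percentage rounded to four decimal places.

(1 + r/12)^12 − 1 = 0.05687, so 1 + r/12 = 1.05687^(1/12).
r/12 = 0.004620, so r = 0.055439 = 5.5439%.

5.5439%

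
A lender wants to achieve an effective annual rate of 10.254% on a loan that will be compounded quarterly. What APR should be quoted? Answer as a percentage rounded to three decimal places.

9.882%

(1 + r/4)^4 − 1 = 0.10254, so 1 + r/4 = 1.10254^(1/4).
r/4 = 0.024704, so r = 0.098817 = 9.882%.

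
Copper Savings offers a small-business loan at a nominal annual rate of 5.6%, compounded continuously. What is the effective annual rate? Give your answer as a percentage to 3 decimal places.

5.760%

With continuous compounding, EAR = e^0.056 − 1.
e^0.056 = 1.057598, so EAR = 0.057598 = 5.760%.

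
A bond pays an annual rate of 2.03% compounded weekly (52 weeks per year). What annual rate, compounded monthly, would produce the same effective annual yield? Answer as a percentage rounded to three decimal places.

EAR = (1 + 0.0203/52)^52 − 1 = 0.020503.
Solve (1 + r/12)^12 = 1.020503: r/12 = 1.020503^(1/12) − 1 = 0.001693, so r = 0.020313 = 2.031%.

2.031%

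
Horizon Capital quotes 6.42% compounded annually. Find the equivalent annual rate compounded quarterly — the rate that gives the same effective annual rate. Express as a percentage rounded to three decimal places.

6.271%

Compounded annually, EAR = nominal = 0.064200.
Solve (1 + r/4)^4 = 1.064200: r/4 = 1.064200^(1/4) − 1 = 0.015677, so r = 0.062710 = 6.271%.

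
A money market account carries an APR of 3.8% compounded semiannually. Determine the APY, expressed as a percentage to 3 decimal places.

EAR = (1 + 0.038/2)^2 − 1.
= (1 + 0.019000)^2 − 1 = 1.038361 − 1 = 3.836%.

3.836%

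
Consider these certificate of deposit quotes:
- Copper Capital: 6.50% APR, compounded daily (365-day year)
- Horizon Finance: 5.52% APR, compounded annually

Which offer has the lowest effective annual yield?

Copper Capital: (1 + 0.0650/365)^365 − 1 = 6.715%
Horizon Finance: compounded annually, EAR = 5.520%
The lowest effective annual rate is Horizon Finance at 5.520%.

Horizon Finance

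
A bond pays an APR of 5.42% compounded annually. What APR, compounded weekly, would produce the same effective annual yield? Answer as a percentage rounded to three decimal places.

Compounded annually, EAR = nominal = 0.054200.
Solve (1 + r/52)^52 = 1.054200: r/52 = 1.054200^(1/52) − 1 = 0.001016, so r = 0.052809 = 5.281%.

5.281%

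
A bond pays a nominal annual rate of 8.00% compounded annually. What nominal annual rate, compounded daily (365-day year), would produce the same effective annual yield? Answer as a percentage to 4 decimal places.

Compounded annually, EAR = nominal = 0.080000.
Solve (1 + r/365)^365 = 1.080000: r/365 = 1.080000^(1/365) − 1 = 0.000211, so r = 0.076969 = 7.6969%.

7.6969%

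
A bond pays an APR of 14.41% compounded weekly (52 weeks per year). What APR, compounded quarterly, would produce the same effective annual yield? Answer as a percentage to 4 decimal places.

EAR = (1 + 0.1441/52)^52 − 1 = 0.154769.
Solve (1 + r/4)^4 = 1.154769: r/4 = 1.154769^(1/4) − 1 = 0.036630, so r = 0.146520 = 14.6520%.

14.6520%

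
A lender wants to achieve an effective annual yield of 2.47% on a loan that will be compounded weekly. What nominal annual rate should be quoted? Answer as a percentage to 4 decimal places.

2.4406%

(1 + r/52)^52 − 1 = 0.0247, so 1 + r/52 = 1.0247^(1/52).
r/52 = 0.000469, so r = 0.024406 = 2.4406%.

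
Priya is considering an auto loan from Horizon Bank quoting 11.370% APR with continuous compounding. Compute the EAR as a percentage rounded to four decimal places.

12.0416%

With continuous compounding, EAR = e^0.11370 − 1.
e^0.11370 = 1.120416, so EAR = 0.120416 = 12.0416%.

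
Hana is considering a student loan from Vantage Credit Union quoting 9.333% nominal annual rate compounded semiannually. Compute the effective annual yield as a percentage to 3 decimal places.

EAR = (1 + 0.09333/2)^2 − 1.
= (1 + 0.046665)^2 − 1 = 1.095508 − 1 = 9.551%.

9.551%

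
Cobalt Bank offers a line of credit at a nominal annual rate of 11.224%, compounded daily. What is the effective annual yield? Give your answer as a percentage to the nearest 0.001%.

EAR = (1 + 0.11224/365)^365 − 1.
= 1.118762 − 1 = 11.876%.

11.876%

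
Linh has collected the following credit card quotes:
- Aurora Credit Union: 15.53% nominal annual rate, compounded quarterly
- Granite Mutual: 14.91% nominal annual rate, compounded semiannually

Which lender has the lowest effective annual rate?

Aurora Credit Union: (1 + 0.1553/4)^4 − 1 = 16.458%
Granite Mutual: (1 + 0.1491/2)^2 − 1 = 15.466%
The lowest effective annual rate is Granite Mutual at 15.466%.

Granite Mutual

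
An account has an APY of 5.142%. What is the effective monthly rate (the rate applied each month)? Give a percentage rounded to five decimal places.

The per-month rate i satisfies (1 + i)^12 = 1 + 0.05142.
i = 1.05142^(1/12) − 1 = 0.0041872 = 0.41872%.

0.41872%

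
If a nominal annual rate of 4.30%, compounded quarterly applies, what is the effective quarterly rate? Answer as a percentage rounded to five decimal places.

1.07500%

With a nominal annual rate compounded quarterly, the periodic rate is the nominal rate divided by 4.
i = 0.0430 / 4 = 0.0107500 = 1.07500%.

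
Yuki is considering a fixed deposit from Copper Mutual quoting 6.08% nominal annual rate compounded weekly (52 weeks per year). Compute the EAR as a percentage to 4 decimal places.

6.2649%

EAR = (1 + 0.0608/52)^52 − 1.
= 1.062649 − 1 = 6.2649%.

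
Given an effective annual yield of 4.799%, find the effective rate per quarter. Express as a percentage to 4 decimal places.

The per-quarter rate i satisfies (1 + i)^4 = 1 + 0.04799.
i = 1.04799^(1/4) − 1 = 0.0117874 = 1.1787%.

1.1787%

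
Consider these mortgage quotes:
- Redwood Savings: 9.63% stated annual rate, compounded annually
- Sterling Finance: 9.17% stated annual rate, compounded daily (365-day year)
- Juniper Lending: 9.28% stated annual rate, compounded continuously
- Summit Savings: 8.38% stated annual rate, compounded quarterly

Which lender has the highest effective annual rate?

Juniper Lending

Redwood Savings: compounded annually, EAR = 9.630%
Sterling Finance: (1 + 0.0917/365)^365 − 1 = 9.602%
Juniper Lending: e^0.0928 − 1 = 9.724%
Summit Savings: (1 + 0.0838/4)^4 − 1 = 8.647%
The highest effective annual rate is Juniper Lending at 9.724%.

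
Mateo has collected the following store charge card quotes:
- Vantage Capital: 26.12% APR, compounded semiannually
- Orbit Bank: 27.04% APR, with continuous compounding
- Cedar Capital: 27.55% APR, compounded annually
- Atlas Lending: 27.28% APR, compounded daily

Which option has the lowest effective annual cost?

Cedar Capital

Vantage Capital: (1 + 0.2612/2)^2 − 1 = 27.826%
Orbit Bank: e^0.2704 − 1 = 31.049%
Cedar Capital: compounded annually, EAR = 27.550%
Atlas Lending: (1 + 0.2728/365)^365 − 1 = 31.350%
The lowest effective annual rate is Cedar Capital at 27.550%.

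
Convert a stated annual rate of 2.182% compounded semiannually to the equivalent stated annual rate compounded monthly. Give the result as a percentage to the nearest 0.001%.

EAR = (1 + 0.02182/2)^2 − 1 = 0.021939.
Solve (1 + r/12)^12 = 1.021939: r/12 = 1.021939^(1/12) − 1 = 0.001810, so r = 0.021721 = 2.172%.

2.172%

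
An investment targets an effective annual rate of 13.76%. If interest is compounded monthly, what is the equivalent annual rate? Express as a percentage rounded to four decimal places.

(1 + r/12)^12 − 1 = 0.1376, so 1 + r/12 = 1.1376^(1/12).
r/12 = 0.010801, so r = 0.129616 = 12.9616%.

12.9616%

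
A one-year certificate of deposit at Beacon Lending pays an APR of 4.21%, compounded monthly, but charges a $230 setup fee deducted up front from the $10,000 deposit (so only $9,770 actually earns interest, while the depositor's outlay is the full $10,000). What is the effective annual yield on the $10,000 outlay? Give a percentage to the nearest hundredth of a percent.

1.89%

Value after one year: 9,770 × (1 + 0.0421/12)^12 = 9,770 × 1.042922 = $10,189.35.
Effective yield on the $10,000 outlay: 10,189.35 / 10,000 − 1 = 0.018935 = 1.89%.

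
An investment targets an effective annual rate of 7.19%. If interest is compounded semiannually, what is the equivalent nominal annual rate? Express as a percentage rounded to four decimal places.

7.0652%

(1 + r/2)^2 − 1 = 0.0719, so 1 + r/2 = 1.0719^(1/2).
r/2 = 0.035326, so r = 0.070652 = 7.0652%.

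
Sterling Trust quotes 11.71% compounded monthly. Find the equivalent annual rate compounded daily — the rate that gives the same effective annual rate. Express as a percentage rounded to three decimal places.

EAR = (1 + 0.1171/12)^12 − 1 = 0.123594.
Solve (1 + r/365)^365 = 1.123594: r/365 = 1.123594^(1/365) − 1 = 0.000319, so r = 0.116551 = 11.655%.

11.655%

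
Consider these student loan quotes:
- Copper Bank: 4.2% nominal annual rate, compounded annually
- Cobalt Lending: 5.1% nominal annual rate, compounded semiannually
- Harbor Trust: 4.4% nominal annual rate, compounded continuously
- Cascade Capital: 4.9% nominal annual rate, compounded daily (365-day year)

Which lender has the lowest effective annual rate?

Copper Bank

Copper Bank: compounded annually, EAR = 4.200%
Cobalt Lending: (1 + 0.051/2)^2 − 1 = 5.165%
Harbor Trust: e^0.044 − 1 = 4.498%
Cascade Capital: (1 + 0.049/365)^365 − 1 = 5.022%
The lowest effective annual rate is Copper Bank at 4.200%.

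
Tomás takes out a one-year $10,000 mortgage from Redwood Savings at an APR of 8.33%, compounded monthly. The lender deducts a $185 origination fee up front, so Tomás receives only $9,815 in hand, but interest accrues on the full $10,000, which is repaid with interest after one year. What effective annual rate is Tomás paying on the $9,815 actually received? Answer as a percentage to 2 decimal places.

Amount owed after one year: 10,000 × (1 + 0.0833/12)^12 = 10,000 × 1.086555 = $10,865.55.
Effective rate on net proceeds: 10,865.55 / 9,815 − 1 = 0.107035 = 10.70%.

10.70%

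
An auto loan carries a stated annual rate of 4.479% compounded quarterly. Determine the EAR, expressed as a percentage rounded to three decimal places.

4.555%

EAR = (1 + 0.04479/4)^4 − 1.
= 1.045548 − 1 = 4.555%.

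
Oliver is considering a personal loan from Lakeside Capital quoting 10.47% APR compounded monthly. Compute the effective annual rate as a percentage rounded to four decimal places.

EAR = (1 + 0.1047/12)^12 − 1.
= (1 + 0.008725)^12 − 1 = 1.109873 − 1 = 10.9873%.

10.9873%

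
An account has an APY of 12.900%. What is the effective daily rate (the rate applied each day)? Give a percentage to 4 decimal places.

The per-day rate i satisfies (1 + i)^365 = 1 + 0.12900.
i = 1.12900^(1/365) − 1 = 0.0003325 = 0.0332%.

0.0332%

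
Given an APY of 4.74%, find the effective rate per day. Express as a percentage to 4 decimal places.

0.0127%

The per-day rate i satisfies (1 + i)^365 = 1 + 0.0474.
i = 1.0474^(1/365) − 1 = 0.0001269 = 0.0127%.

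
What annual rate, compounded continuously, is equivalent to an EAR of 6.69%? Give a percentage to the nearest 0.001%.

Continuous: nominal r satisfies e^r − 1 = 0.0669.
r = ln(1 + 0.0669) = ln(1.0669) = 0.064757 = 6.476%.

6.476%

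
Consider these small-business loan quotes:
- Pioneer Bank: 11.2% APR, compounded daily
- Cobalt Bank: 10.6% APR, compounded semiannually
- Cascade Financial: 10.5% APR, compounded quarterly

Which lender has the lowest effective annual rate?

Cobalt Bank

Pioneer Bank: (1 + 0.112/365)^365 − 1 = 11.849%
Cobalt Bank: (1 + 0.106/2)^2 − 1 = 10.881%
Cascade Financial: (1 + 0.105/4)^4 − 1 = 10.921%
The lowest effective annual rate is Cobalt Bank at 10.881%.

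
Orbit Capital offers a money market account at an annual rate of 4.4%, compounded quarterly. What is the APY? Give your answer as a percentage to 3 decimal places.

4.473%

EAR = (1 + 0.044/4)^4 − 1.
= (1 + 0.011000)^4 − 1 = 1.044731 − 1 = 4.473%.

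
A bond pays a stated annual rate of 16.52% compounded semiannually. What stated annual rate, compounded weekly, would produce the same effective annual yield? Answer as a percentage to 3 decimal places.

15.897%

EAR = (1 + 0.1652/2)^2 − 1 = 0.172023.
Solve (1 + r/52)^52 = 1.172023: r/52 = 1.172023^(1/52) − 1 = 0.003057, so r = 0.158974 = 15.897%.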